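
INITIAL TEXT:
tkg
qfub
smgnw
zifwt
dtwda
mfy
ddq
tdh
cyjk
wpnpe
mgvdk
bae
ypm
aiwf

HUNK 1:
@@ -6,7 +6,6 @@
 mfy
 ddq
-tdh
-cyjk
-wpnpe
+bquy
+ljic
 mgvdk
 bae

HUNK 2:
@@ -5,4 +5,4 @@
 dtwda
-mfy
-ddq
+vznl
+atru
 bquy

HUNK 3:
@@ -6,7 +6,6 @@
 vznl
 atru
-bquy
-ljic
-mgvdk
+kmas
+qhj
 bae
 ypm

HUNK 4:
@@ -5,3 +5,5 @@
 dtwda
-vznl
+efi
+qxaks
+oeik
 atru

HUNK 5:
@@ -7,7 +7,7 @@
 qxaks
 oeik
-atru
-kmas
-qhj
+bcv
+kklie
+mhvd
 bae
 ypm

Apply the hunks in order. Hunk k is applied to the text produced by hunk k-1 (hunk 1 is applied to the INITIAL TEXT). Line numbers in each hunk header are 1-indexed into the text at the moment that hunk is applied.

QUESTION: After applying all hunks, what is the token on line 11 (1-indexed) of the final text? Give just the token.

Answer: mhvd

Derivation:
Hunk 1: at line 6 remove [tdh,cyjk,wpnpe] add [bquy,ljic] -> 13 lines: tkg qfub smgnw zifwt dtwda mfy ddq bquy ljic mgvdk bae ypm aiwf
Hunk 2: at line 5 remove [mfy,ddq] add [vznl,atru] -> 13 lines: tkg qfub smgnw zifwt dtwda vznl atru bquy ljic mgvdk bae ypm aiwf
Hunk 3: at line 6 remove [bquy,ljic,mgvdk] add [kmas,qhj] -> 12 lines: tkg qfub smgnw zifwt dtwda vznl atru kmas qhj bae ypm aiwf
Hunk 4: at line 5 remove [vznl] add [efi,qxaks,oeik] -> 14 lines: tkg qfub smgnw zifwt dtwda efi qxaks oeik atru kmas qhj bae ypm aiwf
Hunk 5: at line 7 remove [atru,kmas,qhj] add [bcv,kklie,mhvd] -> 14 lines: tkg qfub smgnw zifwt dtwda efi qxaks oeik bcv kklie mhvd bae ypm aiwf
Final line 11: mhvd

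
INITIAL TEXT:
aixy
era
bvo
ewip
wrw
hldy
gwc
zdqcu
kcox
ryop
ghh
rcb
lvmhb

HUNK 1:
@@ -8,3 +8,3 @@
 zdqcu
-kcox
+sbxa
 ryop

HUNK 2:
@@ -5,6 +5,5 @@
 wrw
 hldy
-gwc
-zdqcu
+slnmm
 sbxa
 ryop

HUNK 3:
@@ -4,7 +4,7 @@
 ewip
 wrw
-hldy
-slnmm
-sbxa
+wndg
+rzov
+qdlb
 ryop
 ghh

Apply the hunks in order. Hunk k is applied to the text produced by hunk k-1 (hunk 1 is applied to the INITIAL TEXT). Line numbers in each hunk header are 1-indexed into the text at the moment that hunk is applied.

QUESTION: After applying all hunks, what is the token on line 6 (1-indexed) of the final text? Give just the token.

Answer: wndg

Derivation:
Hunk 1: at line 8 remove [kcox] add [sbxa] -> 13 lines: aixy era bvo ewip wrw hldy gwc zdqcu sbxa ryop ghh rcb lvmhb
Hunk 2: at line 5 remove [gwc,zdqcu] add [slnmm] -> 12 lines: aixy era bvo ewip wrw hldy slnmm sbxa ryop ghh rcb lvmhb
Hunk 3: at line 4 remove [hldy,slnmm,sbxa] add [wndg,rzov,qdlb] -> 12 lines: aixy era bvo ewip wrw wndg rzov qdlb ryop ghh rcb lvmhb
Final line 6: wndg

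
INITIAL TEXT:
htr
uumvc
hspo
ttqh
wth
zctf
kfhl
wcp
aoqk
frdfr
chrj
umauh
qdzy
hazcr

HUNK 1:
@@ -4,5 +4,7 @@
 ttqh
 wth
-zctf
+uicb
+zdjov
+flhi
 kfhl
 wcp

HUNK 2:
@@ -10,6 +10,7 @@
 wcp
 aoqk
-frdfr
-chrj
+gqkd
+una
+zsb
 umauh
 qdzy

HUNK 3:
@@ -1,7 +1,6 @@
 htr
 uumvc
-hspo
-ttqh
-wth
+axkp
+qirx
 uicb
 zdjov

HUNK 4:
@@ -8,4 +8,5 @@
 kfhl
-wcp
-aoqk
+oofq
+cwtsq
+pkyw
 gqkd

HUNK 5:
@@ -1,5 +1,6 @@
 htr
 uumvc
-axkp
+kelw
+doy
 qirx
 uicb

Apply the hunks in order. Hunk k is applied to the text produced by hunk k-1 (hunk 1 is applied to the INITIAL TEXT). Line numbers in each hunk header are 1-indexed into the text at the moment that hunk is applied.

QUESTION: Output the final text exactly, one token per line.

Hunk 1: at line 4 remove [zctf] add [uicb,zdjov,flhi] -> 16 lines: htr uumvc hspo ttqh wth uicb zdjov flhi kfhl wcp aoqk frdfr chrj umauh qdzy hazcr
Hunk 2: at line 10 remove [frdfr,chrj] add [gqkd,una,zsb] -> 17 lines: htr uumvc hspo ttqh wth uicb zdjov flhi kfhl wcp aoqk gqkd una zsb umauh qdzy hazcr
Hunk 3: at line 1 remove [hspo,ttqh,wth] add [axkp,qirx] -> 16 lines: htr uumvc axkp qirx uicb zdjov flhi kfhl wcp aoqk gqkd una zsb umauh qdzy hazcr
Hunk 4: at line 8 remove [wcp,aoqk] add [oofq,cwtsq,pkyw] -> 17 lines: htr uumvc axkp qirx uicb zdjov flhi kfhl oofq cwtsq pkyw gqkd una zsb umauh qdzy hazcr
Hunk 5: at line 1 remove [axkp] add [kelw,doy] -> 18 lines: htr uumvc kelw doy qirx uicb zdjov flhi kfhl oofq cwtsq pkyw gqkd una zsb umauh qdzy hazcr

Answer: htr
uumvc
kelw
doy
qirx
uicb
zdjov
flhi
kfhl
oofq
cwtsq
pkyw
gqkd
una
zsb
umauh
qdzy
hazcr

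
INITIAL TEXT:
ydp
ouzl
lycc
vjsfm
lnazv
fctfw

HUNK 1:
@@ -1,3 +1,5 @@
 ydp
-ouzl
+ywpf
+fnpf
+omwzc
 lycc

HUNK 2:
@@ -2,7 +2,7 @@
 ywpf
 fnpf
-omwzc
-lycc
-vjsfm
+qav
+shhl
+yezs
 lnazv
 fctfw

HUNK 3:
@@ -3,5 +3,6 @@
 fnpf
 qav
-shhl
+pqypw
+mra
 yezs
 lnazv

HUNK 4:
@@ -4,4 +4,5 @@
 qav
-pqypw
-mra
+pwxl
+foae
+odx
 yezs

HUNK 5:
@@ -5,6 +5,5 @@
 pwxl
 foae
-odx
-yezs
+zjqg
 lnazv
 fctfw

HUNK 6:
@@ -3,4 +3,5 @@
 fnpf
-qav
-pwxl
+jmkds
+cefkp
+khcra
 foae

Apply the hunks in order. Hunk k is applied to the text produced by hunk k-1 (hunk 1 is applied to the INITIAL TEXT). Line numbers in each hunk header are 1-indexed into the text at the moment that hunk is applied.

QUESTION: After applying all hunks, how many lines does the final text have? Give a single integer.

Answer: 10

Derivation:
Hunk 1: at line 1 remove [ouzl] add [ywpf,fnpf,omwzc] -> 8 lines: ydp ywpf fnpf omwzc lycc vjsfm lnazv fctfw
Hunk 2: at line 2 remove [omwzc,lycc,vjsfm] add [qav,shhl,yezs] -> 8 lines: ydp ywpf fnpf qav shhl yezs lnazv fctfw
Hunk 3: at line 3 remove [shhl] add [pqypw,mra] -> 9 lines: ydp ywpf fnpf qav pqypw mra yezs lnazv fctfw
Hunk 4: at line 4 remove [pqypw,mra] add [pwxl,foae,odx] -> 10 lines: ydp ywpf fnpf qav pwxl foae odx yezs lnazv fctfw
Hunk 5: at line 5 remove [odx,yezs] add [zjqg] -> 9 lines: ydp ywpf fnpf qav pwxl foae zjqg lnazv fctfw
Hunk 6: at line 3 remove [qav,pwxl] add [jmkds,cefkp,khcra] -> 10 lines: ydp ywpf fnpf jmkds cefkp khcra foae zjqg lnazv fctfw
Final line count: 10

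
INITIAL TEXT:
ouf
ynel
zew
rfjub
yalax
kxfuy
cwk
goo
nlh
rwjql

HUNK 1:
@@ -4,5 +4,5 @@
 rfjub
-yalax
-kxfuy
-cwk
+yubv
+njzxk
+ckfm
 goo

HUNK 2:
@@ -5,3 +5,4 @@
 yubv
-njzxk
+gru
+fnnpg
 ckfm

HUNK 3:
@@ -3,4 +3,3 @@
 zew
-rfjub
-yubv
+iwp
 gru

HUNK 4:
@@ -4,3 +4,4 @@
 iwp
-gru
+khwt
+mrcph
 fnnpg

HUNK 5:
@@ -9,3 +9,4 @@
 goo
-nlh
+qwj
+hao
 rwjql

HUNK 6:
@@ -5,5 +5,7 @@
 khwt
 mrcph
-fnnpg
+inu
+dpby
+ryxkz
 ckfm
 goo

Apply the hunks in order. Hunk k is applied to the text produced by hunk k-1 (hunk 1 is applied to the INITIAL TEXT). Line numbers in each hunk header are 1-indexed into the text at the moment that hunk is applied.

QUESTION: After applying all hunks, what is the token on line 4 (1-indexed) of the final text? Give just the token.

Hunk 1: at line 4 remove [yalax,kxfuy,cwk] add [yubv,njzxk,ckfm] -> 10 lines: ouf ynel zew rfjub yubv njzxk ckfm goo nlh rwjql
Hunk 2: at line 5 remove [njzxk] add [gru,fnnpg] -> 11 lines: ouf ynel zew rfjub yubv gru fnnpg ckfm goo nlh rwjql
Hunk 3: at line 3 remove [rfjub,yubv] add [iwp] -> 10 lines: ouf ynel zew iwp gru fnnpg ckfm goo nlh rwjql
Hunk 4: at line 4 remove [gru] add [khwt,mrcph] -> 11 lines: ouf ynel zew iwp khwt mrcph fnnpg ckfm goo nlh rwjql
Hunk 5: at line 9 remove [nlh] add [qwj,hao] -> 12 lines: ouf ynel zew iwp khwt mrcph fnnpg ckfm goo qwj hao rwjql
Hunk 6: at line 5 remove [fnnpg] add [inu,dpby,ryxkz] -> 14 lines: ouf ynel zew iwp khwt mrcph inu dpby ryxkz ckfm goo qwj hao rwjql
Final line 4: iwp

Answer: iwp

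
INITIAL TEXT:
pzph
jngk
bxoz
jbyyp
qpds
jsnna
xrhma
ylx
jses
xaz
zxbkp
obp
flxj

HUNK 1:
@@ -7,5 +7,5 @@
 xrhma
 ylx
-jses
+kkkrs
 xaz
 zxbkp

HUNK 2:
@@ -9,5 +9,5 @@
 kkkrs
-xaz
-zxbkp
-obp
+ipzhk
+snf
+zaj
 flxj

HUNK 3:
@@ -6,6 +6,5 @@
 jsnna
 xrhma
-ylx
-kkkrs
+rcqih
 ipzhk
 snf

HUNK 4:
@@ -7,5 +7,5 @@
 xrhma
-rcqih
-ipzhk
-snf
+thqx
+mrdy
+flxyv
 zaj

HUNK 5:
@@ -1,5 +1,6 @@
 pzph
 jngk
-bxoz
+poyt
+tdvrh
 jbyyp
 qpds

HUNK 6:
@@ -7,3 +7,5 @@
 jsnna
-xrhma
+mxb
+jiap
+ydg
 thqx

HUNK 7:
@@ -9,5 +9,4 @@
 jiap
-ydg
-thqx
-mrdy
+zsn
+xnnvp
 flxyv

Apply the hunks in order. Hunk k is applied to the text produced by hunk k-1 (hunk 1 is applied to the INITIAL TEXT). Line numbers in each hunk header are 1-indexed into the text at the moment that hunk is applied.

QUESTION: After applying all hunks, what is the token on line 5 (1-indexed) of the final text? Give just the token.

Hunk 1: at line 7 remove [jses] add [kkkrs] -> 13 lines: pzph jngk bxoz jbyyp qpds jsnna xrhma ylx kkkrs xaz zxbkp obp flxj
Hunk 2: at line 9 remove [xaz,zxbkp,obp] add [ipzhk,snf,zaj] -> 13 lines: pzph jngk bxoz jbyyp qpds jsnna xrhma ylx kkkrs ipzhk snf zaj flxj
Hunk 3: at line 6 remove [ylx,kkkrs] add [rcqih] -> 12 lines: pzph jngk bxoz jbyyp qpds jsnna xrhma rcqih ipzhk snf zaj flxj
Hunk 4: at line 7 remove [rcqih,ipzhk,snf] add [thqx,mrdy,flxyv] -> 12 lines: pzph jngk bxoz jbyyp qpds jsnna xrhma thqx mrdy flxyv zaj flxj
Hunk 5: at line 1 remove [bxoz] add [poyt,tdvrh] -> 13 lines: pzph jngk poyt tdvrh jbyyp qpds jsnna xrhma thqx mrdy flxyv zaj flxj
Hunk 6: at line 7 remove [xrhma] add [mxb,jiap,ydg] -> 15 lines: pzph jngk poyt tdvrh jbyyp qpds jsnna mxb jiap ydg thqx mrdy flxyv zaj flxj
Hunk 7: at line 9 remove [ydg,thqx,mrdy] add [zsn,xnnvp] -> 14 lines: pzph jngk poyt tdvrh jbyyp qpds jsnna mxb jiap zsn xnnvp flxyv zaj flxj
Final line 5: jbyyp

Answer: jbyyp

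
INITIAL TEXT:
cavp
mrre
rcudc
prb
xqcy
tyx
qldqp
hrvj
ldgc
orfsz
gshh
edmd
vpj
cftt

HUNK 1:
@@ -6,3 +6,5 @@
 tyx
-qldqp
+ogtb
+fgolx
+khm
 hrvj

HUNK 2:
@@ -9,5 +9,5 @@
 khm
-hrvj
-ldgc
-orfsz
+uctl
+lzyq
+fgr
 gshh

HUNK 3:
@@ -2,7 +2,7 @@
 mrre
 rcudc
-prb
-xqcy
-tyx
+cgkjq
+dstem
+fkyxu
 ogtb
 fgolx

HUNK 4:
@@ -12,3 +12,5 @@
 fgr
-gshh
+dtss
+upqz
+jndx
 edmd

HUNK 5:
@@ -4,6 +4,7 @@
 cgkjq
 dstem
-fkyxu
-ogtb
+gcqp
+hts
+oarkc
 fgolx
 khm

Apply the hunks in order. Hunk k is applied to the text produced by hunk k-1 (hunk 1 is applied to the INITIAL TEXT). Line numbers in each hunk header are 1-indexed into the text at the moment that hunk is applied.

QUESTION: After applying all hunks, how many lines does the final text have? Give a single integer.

Answer: 19

Derivation:
Hunk 1: at line 6 remove [qldqp] add [ogtb,fgolx,khm] -> 16 lines: cavp mrre rcudc prb xqcy tyx ogtb fgolx khm hrvj ldgc orfsz gshh edmd vpj cftt
Hunk 2: at line 9 remove [hrvj,ldgc,orfsz] add [uctl,lzyq,fgr] -> 16 lines: cavp mrre rcudc prb xqcy tyx ogtb fgolx khm uctl lzyq fgr gshh edmd vpj cftt
Hunk 3: at line 2 remove [prb,xqcy,tyx] add [cgkjq,dstem,fkyxu] -> 16 lines: cavp mrre rcudc cgkjq dstem fkyxu ogtb fgolx khm uctl lzyq fgr gshh edmd vpj cftt
Hunk 4: at line 12 remove [gshh] add [dtss,upqz,jndx] -> 18 lines: cavp mrre rcudc cgkjq dstem fkyxu ogtb fgolx khm uctl lzyq fgr dtss upqz jndx edmd vpj cftt
Hunk 5: at line 4 remove [fkyxu,ogtb] add [gcqp,hts,oarkc] -> 19 lines: cavp mrre rcudc cgkjq dstem gcqp hts oarkc fgolx khm uctl lzyq fgr dtss upqz jndx edmd vpj cftt
Final line count: 19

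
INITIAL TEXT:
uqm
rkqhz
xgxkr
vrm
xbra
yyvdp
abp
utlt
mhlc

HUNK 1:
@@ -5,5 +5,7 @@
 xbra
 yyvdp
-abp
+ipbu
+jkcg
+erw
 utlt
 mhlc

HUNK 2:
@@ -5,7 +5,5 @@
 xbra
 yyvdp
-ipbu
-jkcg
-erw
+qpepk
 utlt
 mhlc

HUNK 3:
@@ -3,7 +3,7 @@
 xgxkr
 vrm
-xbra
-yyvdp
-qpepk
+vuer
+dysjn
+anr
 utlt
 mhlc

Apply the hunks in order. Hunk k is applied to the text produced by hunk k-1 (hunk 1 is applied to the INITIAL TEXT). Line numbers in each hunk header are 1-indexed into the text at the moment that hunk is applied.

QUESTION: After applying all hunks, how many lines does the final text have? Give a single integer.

Answer: 9

Derivation:
Hunk 1: at line 5 remove [abp] add [ipbu,jkcg,erw] -> 11 lines: uqm rkqhz xgxkr vrm xbra yyvdp ipbu jkcg erw utlt mhlc
Hunk 2: at line 5 remove [ipbu,jkcg,erw] add [qpepk] -> 9 lines: uqm rkqhz xgxkr vrm xbra yyvdp qpepk utlt mhlc
Hunk 3: at line 3 remove [xbra,yyvdp,qpepk] add [vuer,dysjn,anr] -> 9 lines: uqm rkqhz xgxkr vrm vuer dysjn anr utlt mhlc
Final line count: 9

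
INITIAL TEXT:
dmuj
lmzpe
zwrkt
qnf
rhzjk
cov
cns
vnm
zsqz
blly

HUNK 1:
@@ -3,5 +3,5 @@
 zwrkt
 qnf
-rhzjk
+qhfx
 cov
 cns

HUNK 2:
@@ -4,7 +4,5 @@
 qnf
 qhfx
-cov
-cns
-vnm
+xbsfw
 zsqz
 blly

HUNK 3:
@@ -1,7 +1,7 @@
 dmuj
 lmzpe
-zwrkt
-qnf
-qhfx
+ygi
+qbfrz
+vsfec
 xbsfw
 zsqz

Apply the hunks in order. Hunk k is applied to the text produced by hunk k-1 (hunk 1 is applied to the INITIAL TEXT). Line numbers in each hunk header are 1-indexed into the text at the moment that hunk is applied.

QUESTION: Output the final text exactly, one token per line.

Hunk 1: at line 3 remove [rhzjk] add [qhfx] -> 10 lines: dmuj lmzpe zwrkt qnf qhfx cov cns vnm zsqz blly
Hunk 2: at line 4 remove [cov,cns,vnm] add [xbsfw] -> 8 lines: dmuj lmzpe zwrkt qnf qhfx xbsfw zsqz blly
Hunk 3: at line 1 remove [zwrkt,qnf,qhfx] add [ygi,qbfrz,vsfec] -> 8 lines: dmuj lmzpe ygi qbfrz vsfec xbsfw zsqz blly

Answer: dmuj
lmzpe
ygi
qbfrz
vsfec
xbsfw
zsqz
blly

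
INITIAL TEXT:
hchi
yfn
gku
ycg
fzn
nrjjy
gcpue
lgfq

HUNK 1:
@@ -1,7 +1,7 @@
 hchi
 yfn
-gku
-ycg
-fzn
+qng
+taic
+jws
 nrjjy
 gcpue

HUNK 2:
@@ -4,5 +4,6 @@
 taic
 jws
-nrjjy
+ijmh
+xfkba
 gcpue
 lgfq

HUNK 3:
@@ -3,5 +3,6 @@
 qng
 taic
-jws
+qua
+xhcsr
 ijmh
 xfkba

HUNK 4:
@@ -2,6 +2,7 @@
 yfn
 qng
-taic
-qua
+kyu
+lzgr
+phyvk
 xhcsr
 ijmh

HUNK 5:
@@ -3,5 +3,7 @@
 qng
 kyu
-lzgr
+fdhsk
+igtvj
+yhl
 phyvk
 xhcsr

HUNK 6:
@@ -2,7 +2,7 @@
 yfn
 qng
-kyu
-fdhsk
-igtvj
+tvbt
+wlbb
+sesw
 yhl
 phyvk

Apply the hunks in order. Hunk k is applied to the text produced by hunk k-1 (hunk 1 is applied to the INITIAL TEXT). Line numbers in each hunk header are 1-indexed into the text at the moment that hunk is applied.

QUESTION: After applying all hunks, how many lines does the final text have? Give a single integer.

Hunk 1: at line 1 remove [gku,ycg,fzn] add [qng,taic,jws] -> 8 lines: hchi yfn qng taic jws nrjjy gcpue lgfq
Hunk 2: at line 4 remove [nrjjy] add [ijmh,xfkba] -> 9 lines: hchi yfn qng taic jws ijmh xfkba gcpue lgfq
Hunk 3: at line 3 remove [jws] add [qua,xhcsr] -> 10 lines: hchi yfn qng taic qua xhcsr ijmh xfkba gcpue lgfq
Hunk 4: at line 2 remove [taic,qua] add [kyu,lzgr,phyvk] -> 11 lines: hchi yfn qng kyu lzgr phyvk xhcsr ijmh xfkba gcpue lgfq
Hunk 5: at line 3 remove [lzgr] add [fdhsk,igtvj,yhl] -> 13 lines: hchi yfn qng kyu fdhsk igtvj yhl phyvk xhcsr ijmh xfkba gcpue lgfq
Hunk 6: at line 2 remove [kyu,fdhsk,igtvj] add [tvbt,wlbb,sesw] -> 13 lines: hchi yfn qng tvbt wlbb sesw yhl phyvk xhcsr ijmh xfkba gcpue lgfq
Final line count: 13

Answer: 13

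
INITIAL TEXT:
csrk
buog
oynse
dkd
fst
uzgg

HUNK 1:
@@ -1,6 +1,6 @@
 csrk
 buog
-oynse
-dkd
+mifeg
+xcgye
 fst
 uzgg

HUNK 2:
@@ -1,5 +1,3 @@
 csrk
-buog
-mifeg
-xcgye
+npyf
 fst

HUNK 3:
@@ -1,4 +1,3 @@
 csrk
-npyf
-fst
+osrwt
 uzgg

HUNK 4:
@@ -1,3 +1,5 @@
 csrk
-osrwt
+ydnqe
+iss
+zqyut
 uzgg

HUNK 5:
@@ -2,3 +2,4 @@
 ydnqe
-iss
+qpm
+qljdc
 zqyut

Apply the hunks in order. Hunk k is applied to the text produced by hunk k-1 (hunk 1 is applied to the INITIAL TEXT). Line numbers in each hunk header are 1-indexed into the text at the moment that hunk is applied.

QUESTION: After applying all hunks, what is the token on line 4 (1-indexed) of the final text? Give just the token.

Hunk 1: at line 1 remove [oynse,dkd] add [mifeg,xcgye] -> 6 lines: csrk buog mifeg xcgye fst uzgg
Hunk 2: at line 1 remove [buog,mifeg,xcgye] add [npyf] -> 4 lines: csrk npyf fst uzgg
Hunk 3: at line 1 remove [npyf,fst] add [osrwt] -> 3 lines: csrk osrwt uzgg
Hunk 4: at line 1 remove [osrwt] add [ydnqe,iss,zqyut] -> 5 lines: csrk ydnqe iss zqyut uzgg
Hunk 5: at line 2 remove [iss] add [qpm,qljdc] -> 6 lines: csrk ydnqe qpm qljdc zqyut uzgg
Final line 4: qljdc

Answer: qljdc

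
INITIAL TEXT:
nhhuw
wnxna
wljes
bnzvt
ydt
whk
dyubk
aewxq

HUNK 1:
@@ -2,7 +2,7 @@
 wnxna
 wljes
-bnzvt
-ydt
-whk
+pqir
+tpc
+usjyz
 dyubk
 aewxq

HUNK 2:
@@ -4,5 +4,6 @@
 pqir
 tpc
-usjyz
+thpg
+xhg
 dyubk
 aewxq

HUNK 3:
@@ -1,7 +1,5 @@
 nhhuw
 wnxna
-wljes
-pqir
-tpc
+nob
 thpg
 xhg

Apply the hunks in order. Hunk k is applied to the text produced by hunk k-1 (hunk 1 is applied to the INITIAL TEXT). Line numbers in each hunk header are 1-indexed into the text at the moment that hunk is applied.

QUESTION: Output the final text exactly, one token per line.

Answer: nhhuw
wnxna
nob
thpg
xhg
dyubk
aewxq

Derivation:
Hunk 1: at line 2 remove [bnzvt,ydt,whk] add [pqir,tpc,usjyz] -> 8 lines: nhhuw wnxna wljes pqir tpc usjyz dyubk aewxq
Hunk 2: at line 4 remove [usjyz] add [thpg,xhg] -> 9 lines: nhhuw wnxna wljes pqir tpc thpg xhg dyubk aewxq
Hunk 3: at line 1 remove [wljes,pqir,tpc] add [nob] -> 7 lines: nhhuw wnxna nob thpg xhg dyubk aewxq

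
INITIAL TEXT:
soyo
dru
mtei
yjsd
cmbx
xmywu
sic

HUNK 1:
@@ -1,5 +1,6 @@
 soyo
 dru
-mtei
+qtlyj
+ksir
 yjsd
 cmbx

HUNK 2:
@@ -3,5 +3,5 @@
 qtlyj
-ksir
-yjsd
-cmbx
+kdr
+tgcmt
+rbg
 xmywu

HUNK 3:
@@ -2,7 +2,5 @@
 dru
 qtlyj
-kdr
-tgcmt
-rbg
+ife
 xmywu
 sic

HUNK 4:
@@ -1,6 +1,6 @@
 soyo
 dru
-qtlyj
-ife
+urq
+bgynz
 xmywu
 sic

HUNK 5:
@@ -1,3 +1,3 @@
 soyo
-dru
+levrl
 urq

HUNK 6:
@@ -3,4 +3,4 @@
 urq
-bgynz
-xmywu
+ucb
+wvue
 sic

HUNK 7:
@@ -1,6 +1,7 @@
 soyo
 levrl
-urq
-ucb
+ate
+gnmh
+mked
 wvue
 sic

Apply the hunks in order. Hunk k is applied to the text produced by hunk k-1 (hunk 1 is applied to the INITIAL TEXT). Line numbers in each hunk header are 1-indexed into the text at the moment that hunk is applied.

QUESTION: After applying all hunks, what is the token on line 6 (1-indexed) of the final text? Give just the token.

Answer: wvue

Derivation:
Hunk 1: at line 1 remove [mtei] add [qtlyj,ksir] -> 8 lines: soyo dru qtlyj ksir yjsd cmbx xmywu sic
Hunk 2: at line 3 remove [ksir,yjsd,cmbx] add [kdr,tgcmt,rbg] -> 8 lines: soyo dru qtlyj kdr tgcmt rbg xmywu sic
Hunk 3: at line 2 remove [kdr,tgcmt,rbg] add [ife] -> 6 lines: soyo dru qtlyj ife xmywu sic
Hunk 4: at line 1 remove [qtlyj,ife] add [urq,bgynz] -> 6 lines: soyo dru urq bgynz xmywu sic
Hunk 5: at line 1 remove [dru] add [levrl] -> 6 lines: soyo levrl urq bgynz xmywu sic
Hunk 6: at line 3 remove [bgynz,xmywu] add [ucb,wvue] -> 6 lines: soyo levrl urq ucb wvue sic
Hunk 7: at line 1 remove [urq,ucb] add [ate,gnmh,mked] -> 7 lines: soyo levrl ate gnmh mked wvue sic
Final line 6: wvue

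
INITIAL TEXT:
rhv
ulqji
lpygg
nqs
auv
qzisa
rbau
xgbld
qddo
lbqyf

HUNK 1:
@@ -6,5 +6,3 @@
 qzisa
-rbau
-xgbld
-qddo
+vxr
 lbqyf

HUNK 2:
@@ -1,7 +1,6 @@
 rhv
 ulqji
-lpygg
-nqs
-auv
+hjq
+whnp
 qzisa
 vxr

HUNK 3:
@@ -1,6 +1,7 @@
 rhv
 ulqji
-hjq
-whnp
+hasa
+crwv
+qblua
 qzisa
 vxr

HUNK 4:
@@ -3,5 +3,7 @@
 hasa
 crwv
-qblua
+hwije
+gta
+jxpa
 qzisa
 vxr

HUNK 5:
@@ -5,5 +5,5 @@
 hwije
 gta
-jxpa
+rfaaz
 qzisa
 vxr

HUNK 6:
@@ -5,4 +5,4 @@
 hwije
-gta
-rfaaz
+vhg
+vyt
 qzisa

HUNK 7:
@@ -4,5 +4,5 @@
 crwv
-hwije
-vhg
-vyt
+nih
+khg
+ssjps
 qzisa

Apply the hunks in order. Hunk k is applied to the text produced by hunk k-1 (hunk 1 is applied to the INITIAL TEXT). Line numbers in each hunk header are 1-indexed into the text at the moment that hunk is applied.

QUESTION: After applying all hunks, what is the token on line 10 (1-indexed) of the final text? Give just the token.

Answer: lbqyf

Derivation:
Hunk 1: at line 6 remove [rbau,xgbld,qddo] add [vxr] -> 8 lines: rhv ulqji lpygg nqs auv qzisa vxr lbqyf
Hunk 2: at line 1 remove [lpygg,nqs,auv] add [hjq,whnp] -> 7 lines: rhv ulqji hjq whnp qzisa vxr lbqyf
Hunk 3: at line 1 remove [hjq,whnp] add [hasa,crwv,qblua] -> 8 lines: rhv ulqji hasa crwv qblua qzisa vxr lbqyf
Hunk 4: at line 3 remove [qblua] add [hwije,gta,jxpa] -> 10 lines: rhv ulqji hasa crwv hwije gta jxpa qzisa vxr lbqyf
Hunk 5: at line 5 remove [jxpa] add [rfaaz] -> 10 lines: rhv ulqji hasa crwv hwije gta rfaaz qzisa vxr lbqyf
Hunk 6: at line 5 remove [gta,rfaaz] add [vhg,vyt] -> 10 lines: rhv ulqji hasa crwv hwije vhg vyt qzisa vxr lbqyf
Hunk 7: at line 4 remove [hwije,vhg,vyt] add [nih,khg,ssjps] -> 10 lines: rhv ulqji hasa crwv nih khg ssjps qzisa vxr lbqyf
Final line 10: lbqyf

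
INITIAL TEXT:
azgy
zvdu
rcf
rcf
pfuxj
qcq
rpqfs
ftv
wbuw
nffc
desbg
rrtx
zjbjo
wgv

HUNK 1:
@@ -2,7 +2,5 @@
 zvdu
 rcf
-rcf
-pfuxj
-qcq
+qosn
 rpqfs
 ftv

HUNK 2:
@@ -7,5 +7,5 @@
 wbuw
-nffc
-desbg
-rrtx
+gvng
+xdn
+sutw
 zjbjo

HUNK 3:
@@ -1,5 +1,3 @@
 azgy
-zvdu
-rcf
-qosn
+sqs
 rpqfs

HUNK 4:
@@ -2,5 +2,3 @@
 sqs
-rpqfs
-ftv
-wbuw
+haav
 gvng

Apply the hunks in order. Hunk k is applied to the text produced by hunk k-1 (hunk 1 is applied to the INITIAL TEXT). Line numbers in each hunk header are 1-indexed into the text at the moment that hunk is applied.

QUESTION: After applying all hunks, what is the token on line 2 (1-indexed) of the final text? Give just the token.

Answer: sqs

Derivation:
Hunk 1: at line 2 remove [rcf,pfuxj,qcq] add [qosn] -> 12 lines: azgy zvdu rcf qosn rpqfs ftv wbuw nffc desbg rrtx zjbjo wgv
Hunk 2: at line 7 remove [nffc,desbg,rrtx] add [gvng,xdn,sutw] -> 12 lines: azgy zvdu rcf qosn rpqfs ftv wbuw gvng xdn sutw zjbjo wgv
Hunk 3: at line 1 remove [zvdu,rcf,qosn] add [sqs] -> 10 lines: azgy sqs rpqfs ftv wbuw gvng xdn sutw zjbjo wgv
Hunk 4: at line 2 remove [rpqfs,ftv,wbuw] add [haav] -> 8 lines: azgy sqs haav gvng xdn sutw zjbjo wgv
Final line 2: sqs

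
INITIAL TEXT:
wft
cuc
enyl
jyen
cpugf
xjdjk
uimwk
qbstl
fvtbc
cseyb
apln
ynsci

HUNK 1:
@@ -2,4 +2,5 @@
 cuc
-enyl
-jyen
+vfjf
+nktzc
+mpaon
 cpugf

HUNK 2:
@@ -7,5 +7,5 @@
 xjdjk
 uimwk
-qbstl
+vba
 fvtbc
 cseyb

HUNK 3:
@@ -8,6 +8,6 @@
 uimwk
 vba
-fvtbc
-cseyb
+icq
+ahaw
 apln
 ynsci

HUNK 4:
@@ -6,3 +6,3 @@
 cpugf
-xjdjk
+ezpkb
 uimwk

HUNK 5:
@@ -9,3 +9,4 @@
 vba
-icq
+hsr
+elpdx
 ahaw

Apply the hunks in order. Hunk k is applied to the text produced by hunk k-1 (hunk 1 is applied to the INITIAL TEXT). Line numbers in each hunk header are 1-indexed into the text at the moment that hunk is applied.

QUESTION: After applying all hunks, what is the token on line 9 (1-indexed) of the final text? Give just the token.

Hunk 1: at line 2 remove [enyl,jyen] add [vfjf,nktzc,mpaon] -> 13 lines: wft cuc vfjf nktzc mpaon cpugf xjdjk uimwk qbstl fvtbc cseyb apln ynsci
Hunk 2: at line 7 remove [qbstl] add [vba] -> 13 lines: wft cuc vfjf nktzc mpaon cpugf xjdjk uimwk vba fvtbc cseyb apln ynsci
Hunk 3: at line 8 remove [fvtbc,cseyb] add [icq,ahaw] -> 13 lines: wft cuc vfjf nktzc mpaon cpugf xjdjk uimwk vba icq ahaw apln ynsci
Hunk 4: at line 6 remove [xjdjk] add [ezpkb] -> 13 lines: wft cuc vfjf nktzc mpaon cpugf ezpkb uimwk vba icq ahaw apln ynsci
Hunk 5: at line 9 remove [icq] add [hsr,elpdx] -> 14 lines: wft cuc vfjf nktzc mpaon cpugf ezpkb uimwk vba hsr elpdx ahaw apln ynsci
Final line 9: vba

Answer: vba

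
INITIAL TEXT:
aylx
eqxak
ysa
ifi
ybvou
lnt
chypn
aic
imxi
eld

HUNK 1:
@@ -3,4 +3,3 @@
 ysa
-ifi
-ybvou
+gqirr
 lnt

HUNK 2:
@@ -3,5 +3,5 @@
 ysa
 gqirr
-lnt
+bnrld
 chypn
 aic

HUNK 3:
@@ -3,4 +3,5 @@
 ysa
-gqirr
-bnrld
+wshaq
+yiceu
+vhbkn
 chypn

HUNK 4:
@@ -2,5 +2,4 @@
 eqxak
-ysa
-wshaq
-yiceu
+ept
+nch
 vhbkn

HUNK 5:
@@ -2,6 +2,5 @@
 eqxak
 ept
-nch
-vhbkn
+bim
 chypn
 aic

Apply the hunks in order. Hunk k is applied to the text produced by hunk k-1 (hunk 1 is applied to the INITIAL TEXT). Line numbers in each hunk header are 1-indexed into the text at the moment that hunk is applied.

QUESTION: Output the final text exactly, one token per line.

Answer: aylx
eqxak
ept
bim
chypn
aic
imxi
eld

Derivation:
Hunk 1: at line 3 remove [ifi,ybvou] add [gqirr] -> 9 lines: aylx eqxak ysa gqirr lnt chypn aic imxi eld
Hunk 2: at line 3 remove [lnt] add [bnrld] -> 9 lines: aylx eqxak ysa gqirr bnrld chypn aic imxi eld
Hunk 3: at line 3 remove [gqirr,bnrld] add [wshaq,yiceu,vhbkn] -> 10 lines: aylx eqxak ysa wshaq yiceu vhbkn chypn aic imxi eld
Hunk 4: at line 2 remove [ysa,wshaq,yiceu] add [ept,nch] -> 9 lines: aylx eqxak ept nch vhbkn chypn aic imxi eld
Hunk 5: at line 2 remove [nch,vhbkn] add [bim] -> 8 lines: aylx eqxak ept bim chypn aic imxi eld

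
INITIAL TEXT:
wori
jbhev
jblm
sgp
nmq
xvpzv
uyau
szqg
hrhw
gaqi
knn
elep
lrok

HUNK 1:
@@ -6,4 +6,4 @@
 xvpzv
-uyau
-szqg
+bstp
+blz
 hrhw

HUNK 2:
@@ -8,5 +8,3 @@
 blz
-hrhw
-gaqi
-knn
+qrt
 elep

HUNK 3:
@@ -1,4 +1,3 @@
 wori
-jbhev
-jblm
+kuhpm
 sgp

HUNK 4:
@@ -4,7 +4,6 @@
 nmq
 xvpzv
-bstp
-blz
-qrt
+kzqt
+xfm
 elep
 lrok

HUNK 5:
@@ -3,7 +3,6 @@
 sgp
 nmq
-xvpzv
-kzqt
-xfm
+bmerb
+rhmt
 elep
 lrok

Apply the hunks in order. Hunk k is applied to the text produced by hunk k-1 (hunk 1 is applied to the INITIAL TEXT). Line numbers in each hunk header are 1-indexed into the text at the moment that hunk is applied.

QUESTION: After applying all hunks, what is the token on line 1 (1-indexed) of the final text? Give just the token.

Hunk 1: at line 6 remove [uyau,szqg] add [bstp,blz] -> 13 lines: wori jbhev jblm sgp nmq xvpzv bstp blz hrhw gaqi knn elep lrok
Hunk 2: at line 8 remove [hrhw,gaqi,knn] add [qrt] -> 11 lines: wori jbhev jblm sgp nmq xvpzv bstp blz qrt elep lrok
Hunk 3: at line 1 remove [jbhev,jblm] add [kuhpm] -> 10 lines: wori kuhpm sgp nmq xvpzv bstp blz qrt elep lrok
Hunk 4: at line 4 remove [bstp,blz,qrt] add [kzqt,xfm] -> 9 lines: wori kuhpm sgp nmq xvpzv kzqt xfm elep lrok
Hunk 5: at line 3 remove [xvpzv,kzqt,xfm] add [bmerb,rhmt] -> 8 lines: wori kuhpm sgp nmq bmerb rhmt elep lrok
Final line 1: wori

Answer: wori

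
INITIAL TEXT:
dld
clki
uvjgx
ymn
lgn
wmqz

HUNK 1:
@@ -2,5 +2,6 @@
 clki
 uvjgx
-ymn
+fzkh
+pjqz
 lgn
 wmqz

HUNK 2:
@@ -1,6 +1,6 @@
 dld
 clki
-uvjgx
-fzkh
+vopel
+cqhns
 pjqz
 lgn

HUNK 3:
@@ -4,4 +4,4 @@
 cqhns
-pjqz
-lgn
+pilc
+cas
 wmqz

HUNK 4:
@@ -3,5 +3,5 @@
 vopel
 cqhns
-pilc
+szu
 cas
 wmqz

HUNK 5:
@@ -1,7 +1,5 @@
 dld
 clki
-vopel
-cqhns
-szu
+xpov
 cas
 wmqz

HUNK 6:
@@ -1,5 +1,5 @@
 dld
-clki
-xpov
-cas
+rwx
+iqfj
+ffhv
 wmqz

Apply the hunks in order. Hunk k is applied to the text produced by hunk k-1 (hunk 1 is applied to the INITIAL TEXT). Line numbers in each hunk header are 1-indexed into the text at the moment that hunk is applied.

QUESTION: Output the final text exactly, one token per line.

Hunk 1: at line 2 remove [ymn] add [fzkh,pjqz] -> 7 lines: dld clki uvjgx fzkh pjqz lgn wmqz
Hunk 2: at line 1 remove [uvjgx,fzkh] add [vopel,cqhns] -> 7 lines: dld clki vopel cqhns pjqz lgn wmqz
Hunk 3: at line 4 remove [pjqz,lgn] add [pilc,cas] -> 7 lines: dld clki vopel cqhns pilc cas wmqz
Hunk 4: at line 3 remove [pilc] add [szu] -> 7 lines: dld clki vopel cqhns szu cas wmqz
Hunk 5: at line 1 remove [vopel,cqhns,szu] add [xpov] -> 5 lines: dld clki xpov cas wmqz
Hunk 6: at line 1 remove [clki,xpov,cas] add [rwx,iqfj,ffhv] -> 5 lines: dld rwx iqfj ffhv wmqz

Answer: dld
rwx
iqfj
ffhv
wmqz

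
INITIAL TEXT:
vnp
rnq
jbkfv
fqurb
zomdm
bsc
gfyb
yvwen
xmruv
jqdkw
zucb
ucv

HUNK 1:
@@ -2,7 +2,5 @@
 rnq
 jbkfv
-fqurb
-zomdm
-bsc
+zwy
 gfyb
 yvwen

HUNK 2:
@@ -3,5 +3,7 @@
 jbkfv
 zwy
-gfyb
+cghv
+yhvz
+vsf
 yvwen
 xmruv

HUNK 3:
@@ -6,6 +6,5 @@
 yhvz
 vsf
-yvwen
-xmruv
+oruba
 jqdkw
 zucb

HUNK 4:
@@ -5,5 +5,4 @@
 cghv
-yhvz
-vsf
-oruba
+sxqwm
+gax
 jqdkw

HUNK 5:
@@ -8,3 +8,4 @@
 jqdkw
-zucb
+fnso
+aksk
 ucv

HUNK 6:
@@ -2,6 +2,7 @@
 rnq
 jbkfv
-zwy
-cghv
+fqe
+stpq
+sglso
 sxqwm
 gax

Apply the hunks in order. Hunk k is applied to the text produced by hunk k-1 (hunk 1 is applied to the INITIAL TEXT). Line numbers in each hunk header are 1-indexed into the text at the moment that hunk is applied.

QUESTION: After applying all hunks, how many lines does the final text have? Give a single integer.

Answer: 12

Derivation:
Hunk 1: at line 2 remove [fqurb,zomdm,bsc] add [zwy] -> 10 lines: vnp rnq jbkfv zwy gfyb yvwen xmruv jqdkw zucb ucv
Hunk 2: at line 3 remove [gfyb] add [cghv,yhvz,vsf] -> 12 lines: vnp rnq jbkfv zwy cghv yhvz vsf yvwen xmruv jqdkw zucb ucv
Hunk 3: at line 6 remove [yvwen,xmruv] add [oruba] -> 11 lines: vnp rnq jbkfv zwy cghv yhvz vsf oruba jqdkw zucb ucv
Hunk 4: at line 5 remove [yhvz,vsf,oruba] add [sxqwm,gax] -> 10 lines: vnp rnq jbkfv zwy cghv sxqwm gax jqdkw zucb ucv
Hunk 5: at line 8 remove [zucb] add [fnso,aksk] -> 11 lines: vnp rnq jbkfv zwy cghv sxqwm gax jqdkw fnso aksk ucv
Hunk 6: at line 2 remove [zwy,cghv] add [fqe,stpq,sglso] -> 12 lines: vnp rnq jbkfv fqe stpq sglso sxqwm gax jqdkw fnso aksk ucv
Final line count: 12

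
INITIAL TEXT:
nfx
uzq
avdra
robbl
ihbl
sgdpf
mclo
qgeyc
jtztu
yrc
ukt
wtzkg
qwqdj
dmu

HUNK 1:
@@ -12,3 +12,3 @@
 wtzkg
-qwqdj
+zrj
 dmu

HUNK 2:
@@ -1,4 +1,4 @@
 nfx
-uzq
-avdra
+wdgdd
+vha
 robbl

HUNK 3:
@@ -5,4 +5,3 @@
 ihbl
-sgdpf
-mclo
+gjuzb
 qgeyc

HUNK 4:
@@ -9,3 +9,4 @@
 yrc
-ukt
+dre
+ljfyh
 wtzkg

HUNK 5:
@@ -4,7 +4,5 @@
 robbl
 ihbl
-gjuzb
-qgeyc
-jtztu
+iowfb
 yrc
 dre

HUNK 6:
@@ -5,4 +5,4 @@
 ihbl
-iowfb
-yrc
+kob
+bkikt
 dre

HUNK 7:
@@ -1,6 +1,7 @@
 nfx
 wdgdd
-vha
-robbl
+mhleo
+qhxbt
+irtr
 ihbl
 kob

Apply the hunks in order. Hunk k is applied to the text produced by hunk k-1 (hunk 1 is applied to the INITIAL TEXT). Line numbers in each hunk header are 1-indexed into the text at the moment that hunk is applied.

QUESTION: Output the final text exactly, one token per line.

Hunk 1: at line 12 remove [qwqdj] add [zrj] -> 14 lines: nfx uzq avdra robbl ihbl sgdpf mclo qgeyc jtztu yrc ukt wtzkg zrj dmu
Hunk 2: at line 1 remove [uzq,avdra] add [wdgdd,vha] -> 14 lines: nfx wdgdd vha robbl ihbl sgdpf mclo qgeyc jtztu yrc ukt wtzkg zrj dmu
Hunk 3: at line 5 remove [sgdpf,mclo] add [gjuzb] -> 13 lines: nfx wdgdd vha robbl ihbl gjuzb qgeyc jtztu yrc ukt wtzkg zrj dmu
Hunk 4: at line 9 remove [ukt] add [dre,ljfyh] -> 14 lines: nfx wdgdd vha robbl ihbl gjuzb qgeyc jtztu yrc dre ljfyh wtzkg zrj dmu
Hunk 5: at line 4 remove [gjuzb,qgeyc,jtztu] add [iowfb] -> 12 lines: nfx wdgdd vha robbl ihbl iowfb yrc dre ljfyh wtzkg zrj dmu
Hunk 6: at line 5 remove [iowfb,yrc] add [kob,bkikt] -> 12 lines: nfx wdgdd vha robbl ihbl kob bkikt dre ljfyh wtzkg zrj dmu
Hunk 7: at line 1 remove [vha,robbl] add [mhleo,qhxbt,irtr] -> 13 lines: nfx wdgdd mhleo qhxbt irtr ihbl kob bkikt dre ljfyh wtzkg zrj dmu

Answer: nfx
wdgdd
mhleo
qhxbt
irtr
ihbl
kob
bkikt
dre
ljfyh
wtzkg
zrj
dmu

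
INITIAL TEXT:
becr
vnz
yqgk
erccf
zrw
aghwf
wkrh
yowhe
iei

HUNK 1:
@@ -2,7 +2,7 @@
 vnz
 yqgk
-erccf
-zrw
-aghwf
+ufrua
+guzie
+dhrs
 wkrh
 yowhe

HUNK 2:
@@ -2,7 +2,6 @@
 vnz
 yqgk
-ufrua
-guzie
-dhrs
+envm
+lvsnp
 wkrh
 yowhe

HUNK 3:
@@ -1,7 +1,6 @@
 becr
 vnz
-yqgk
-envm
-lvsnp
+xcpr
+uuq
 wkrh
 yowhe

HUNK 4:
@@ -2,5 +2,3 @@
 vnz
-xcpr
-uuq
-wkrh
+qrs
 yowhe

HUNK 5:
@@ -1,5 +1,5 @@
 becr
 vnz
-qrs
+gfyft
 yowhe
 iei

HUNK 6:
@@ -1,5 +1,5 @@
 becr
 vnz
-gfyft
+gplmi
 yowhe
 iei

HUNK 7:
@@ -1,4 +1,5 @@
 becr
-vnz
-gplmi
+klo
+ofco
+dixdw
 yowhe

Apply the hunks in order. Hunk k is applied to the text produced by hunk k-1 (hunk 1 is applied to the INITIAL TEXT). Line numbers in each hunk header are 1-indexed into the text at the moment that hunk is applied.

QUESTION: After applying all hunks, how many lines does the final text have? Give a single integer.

Hunk 1: at line 2 remove [erccf,zrw,aghwf] add [ufrua,guzie,dhrs] -> 9 lines: becr vnz yqgk ufrua guzie dhrs wkrh yowhe iei
Hunk 2: at line 2 remove [ufrua,guzie,dhrs] add [envm,lvsnp] -> 8 lines: becr vnz yqgk envm lvsnp wkrh yowhe iei
Hunk 3: at line 1 remove [yqgk,envm,lvsnp] add [xcpr,uuq] -> 7 lines: becr vnz xcpr uuq wkrh yowhe iei
Hunk 4: at line 2 remove [xcpr,uuq,wkrh] add [qrs] -> 5 lines: becr vnz qrs yowhe iei
Hunk 5: at line 1 remove [qrs] add [gfyft] -> 5 lines: becr vnz gfyft yowhe iei
Hunk 6: at line 1 remove [gfyft] add [gplmi] -> 5 lines: becr vnz gplmi yowhe iei
Hunk 7: at line 1 remove [vnz,gplmi] add [klo,ofco,dixdw] -> 6 lines: becr klo ofco dixdw yowhe iei
Final line count: 6

Answer: 6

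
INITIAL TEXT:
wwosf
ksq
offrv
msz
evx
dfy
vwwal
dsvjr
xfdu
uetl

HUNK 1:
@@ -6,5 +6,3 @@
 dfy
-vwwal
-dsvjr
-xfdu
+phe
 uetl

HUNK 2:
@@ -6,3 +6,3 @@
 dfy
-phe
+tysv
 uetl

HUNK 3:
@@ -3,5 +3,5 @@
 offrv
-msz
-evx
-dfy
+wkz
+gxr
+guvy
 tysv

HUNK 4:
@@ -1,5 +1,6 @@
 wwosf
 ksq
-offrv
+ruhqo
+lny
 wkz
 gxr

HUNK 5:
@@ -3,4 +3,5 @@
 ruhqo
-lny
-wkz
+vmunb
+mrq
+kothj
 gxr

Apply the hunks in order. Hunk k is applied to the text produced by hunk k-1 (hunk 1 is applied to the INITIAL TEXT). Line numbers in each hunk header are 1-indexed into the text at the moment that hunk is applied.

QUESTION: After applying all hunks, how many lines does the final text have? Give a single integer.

Hunk 1: at line 6 remove [vwwal,dsvjr,xfdu] add [phe] -> 8 lines: wwosf ksq offrv msz evx dfy phe uetl
Hunk 2: at line 6 remove [phe] add [tysv] -> 8 lines: wwosf ksq offrv msz evx dfy tysv uetl
Hunk 3: at line 3 remove [msz,evx,dfy] add [wkz,gxr,guvy] -> 8 lines: wwosf ksq offrv wkz gxr guvy tysv uetl
Hunk 4: at line 1 remove [offrv] add [ruhqo,lny] -> 9 lines: wwosf ksq ruhqo lny wkz gxr guvy tysv uetl
Hunk 5: at line 3 remove [lny,wkz] add [vmunb,mrq,kothj] -> 10 lines: wwosf ksq ruhqo vmunb mrq kothj gxr guvy tysv uetl
Final line count: 10

Answer: 10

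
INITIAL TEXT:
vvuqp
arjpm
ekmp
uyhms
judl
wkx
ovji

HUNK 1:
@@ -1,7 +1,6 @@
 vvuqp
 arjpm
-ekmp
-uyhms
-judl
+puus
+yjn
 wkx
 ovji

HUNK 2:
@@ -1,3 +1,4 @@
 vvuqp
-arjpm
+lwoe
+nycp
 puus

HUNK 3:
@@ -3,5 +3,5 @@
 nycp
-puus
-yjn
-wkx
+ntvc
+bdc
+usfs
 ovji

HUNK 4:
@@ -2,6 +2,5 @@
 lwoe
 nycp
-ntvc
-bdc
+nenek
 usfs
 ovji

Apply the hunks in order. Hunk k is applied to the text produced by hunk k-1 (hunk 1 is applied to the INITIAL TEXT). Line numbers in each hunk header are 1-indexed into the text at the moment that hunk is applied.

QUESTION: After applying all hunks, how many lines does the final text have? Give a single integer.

Answer: 6

Derivation:
Hunk 1: at line 1 remove [ekmp,uyhms,judl] add [puus,yjn] -> 6 lines: vvuqp arjpm puus yjn wkx ovji
Hunk 2: at line 1 remove [arjpm] add [lwoe,nycp] -> 7 lines: vvuqp lwoe nycp puus yjn wkx ovji
Hunk 3: at line 3 remove [puus,yjn,wkx] add [ntvc,bdc,usfs] -> 7 lines: vvuqp lwoe nycp ntvc bdc usfs ovji
Hunk 4: at line 2 remove [ntvc,bdc] add [nenek] -> 6 lines: vvuqp lwoe nycp nenek usfs ovji
Final line count: 6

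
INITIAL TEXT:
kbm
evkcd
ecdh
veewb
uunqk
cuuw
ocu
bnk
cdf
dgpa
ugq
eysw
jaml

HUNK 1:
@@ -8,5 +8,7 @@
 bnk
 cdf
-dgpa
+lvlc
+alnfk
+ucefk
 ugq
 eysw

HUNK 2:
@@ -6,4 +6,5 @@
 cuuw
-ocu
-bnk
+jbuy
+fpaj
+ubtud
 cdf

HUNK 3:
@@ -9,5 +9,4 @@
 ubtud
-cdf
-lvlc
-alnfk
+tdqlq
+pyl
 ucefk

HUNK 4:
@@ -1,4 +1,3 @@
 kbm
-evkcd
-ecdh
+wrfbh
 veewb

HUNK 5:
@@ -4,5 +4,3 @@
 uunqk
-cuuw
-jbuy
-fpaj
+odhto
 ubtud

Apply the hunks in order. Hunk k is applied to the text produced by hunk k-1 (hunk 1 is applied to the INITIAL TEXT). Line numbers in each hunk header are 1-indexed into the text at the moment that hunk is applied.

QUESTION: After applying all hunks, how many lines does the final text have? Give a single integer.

Hunk 1: at line 8 remove [dgpa] add [lvlc,alnfk,ucefk] -> 15 lines: kbm evkcd ecdh veewb uunqk cuuw ocu bnk cdf lvlc alnfk ucefk ugq eysw jaml
Hunk 2: at line 6 remove [ocu,bnk] add [jbuy,fpaj,ubtud] -> 16 lines: kbm evkcd ecdh veewb uunqk cuuw jbuy fpaj ubtud cdf lvlc alnfk ucefk ugq eysw jaml
Hunk 3: at line 9 remove [cdf,lvlc,alnfk] add [tdqlq,pyl] -> 15 lines: kbm evkcd ecdh veewb uunqk cuuw jbuy fpaj ubtud tdqlq pyl ucefk ugq eysw jaml
Hunk 4: at line 1 remove [evkcd,ecdh] add [wrfbh] -> 14 lines: kbm wrfbh veewb uunqk cuuw jbuy fpaj ubtud tdqlq pyl ucefk ugq eysw jaml
Hunk 5: at line 4 remove [cuuw,jbuy,fpaj] add [odhto] -> 12 lines: kbm wrfbh veewb uunqk odhto ubtud tdqlq pyl ucefk ugq eysw jaml
Final line count: 12

Answer: 12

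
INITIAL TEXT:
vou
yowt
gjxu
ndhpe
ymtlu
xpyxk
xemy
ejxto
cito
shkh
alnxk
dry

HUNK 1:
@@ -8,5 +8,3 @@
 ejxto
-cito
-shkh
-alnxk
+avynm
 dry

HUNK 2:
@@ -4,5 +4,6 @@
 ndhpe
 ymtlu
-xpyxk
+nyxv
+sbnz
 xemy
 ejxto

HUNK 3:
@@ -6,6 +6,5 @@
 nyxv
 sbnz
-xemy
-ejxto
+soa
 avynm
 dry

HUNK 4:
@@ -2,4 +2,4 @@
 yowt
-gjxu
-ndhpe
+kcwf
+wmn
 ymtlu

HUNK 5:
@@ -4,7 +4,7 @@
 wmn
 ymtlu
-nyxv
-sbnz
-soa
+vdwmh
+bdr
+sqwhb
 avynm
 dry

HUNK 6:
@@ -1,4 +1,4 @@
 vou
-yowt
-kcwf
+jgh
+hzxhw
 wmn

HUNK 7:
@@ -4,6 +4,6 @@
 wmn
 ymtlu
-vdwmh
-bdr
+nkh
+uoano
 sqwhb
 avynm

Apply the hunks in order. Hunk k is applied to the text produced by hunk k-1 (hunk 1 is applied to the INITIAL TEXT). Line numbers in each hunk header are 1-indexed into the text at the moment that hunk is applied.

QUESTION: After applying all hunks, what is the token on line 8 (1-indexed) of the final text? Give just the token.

Answer: sqwhb

Derivation:
Hunk 1: at line 8 remove [cito,shkh,alnxk] add [avynm] -> 10 lines: vou yowt gjxu ndhpe ymtlu xpyxk xemy ejxto avynm dry
Hunk 2: at line 4 remove [xpyxk] add [nyxv,sbnz] -> 11 lines: vou yowt gjxu ndhpe ymtlu nyxv sbnz xemy ejxto avynm dry
Hunk 3: at line 6 remove [xemy,ejxto] add [soa] -> 10 lines: vou yowt gjxu ndhpe ymtlu nyxv sbnz soa avynm dry
Hunk 4: at line 2 remove [gjxu,ndhpe] add [kcwf,wmn] -> 10 lines: vou yowt kcwf wmn ymtlu nyxv sbnz soa avynm dry
Hunk 5: at line 4 remove [nyxv,sbnz,soa] add [vdwmh,bdr,sqwhb] -> 10 lines: vou yowt kcwf wmn ymtlu vdwmh bdr sqwhb avynm dry
Hunk 6: at line 1 remove [yowt,kcwf] add [jgh,hzxhw] -> 10 lines: vou jgh hzxhw wmn ymtlu vdwmh bdr sqwhb avynm dry
Hunk 7: at line 4 remove [vdwmh,bdr] add [nkh,uoano] -> 10 lines: vou jgh hzxhw wmn ymtlu nkh uoano sqwhb avynm dry
Final line 8: sqwhb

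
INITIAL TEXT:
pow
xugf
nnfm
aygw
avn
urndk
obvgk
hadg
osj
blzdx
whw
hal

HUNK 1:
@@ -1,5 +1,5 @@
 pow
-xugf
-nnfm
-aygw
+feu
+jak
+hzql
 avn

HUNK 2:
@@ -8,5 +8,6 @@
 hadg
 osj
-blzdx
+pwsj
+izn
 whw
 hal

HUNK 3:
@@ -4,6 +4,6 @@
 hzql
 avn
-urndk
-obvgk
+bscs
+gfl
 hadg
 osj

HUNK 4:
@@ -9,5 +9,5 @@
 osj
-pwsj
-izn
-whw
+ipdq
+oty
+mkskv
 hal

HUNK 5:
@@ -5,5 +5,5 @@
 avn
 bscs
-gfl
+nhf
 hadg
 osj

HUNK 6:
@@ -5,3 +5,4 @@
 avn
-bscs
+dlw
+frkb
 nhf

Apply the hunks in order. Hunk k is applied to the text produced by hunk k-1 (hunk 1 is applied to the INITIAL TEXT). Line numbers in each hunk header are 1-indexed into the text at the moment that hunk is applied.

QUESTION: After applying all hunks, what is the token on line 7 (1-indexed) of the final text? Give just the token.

Answer: frkb

Derivation:
Hunk 1: at line 1 remove [xugf,nnfm,aygw] add [feu,jak,hzql] -> 12 lines: pow feu jak hzql avn urndk obvgk hadg osj blzdx whw hal
Hunk 2: at line 8 remove [blzdx] add [pwsj,izn] -> 13 lines: pow feu jak hzql avn urndk obvgk hadg osj pwsj izn whw hal
Hunk 3: at line 4 remove [urndk,obvgk] add [bscs,gfl] -> 13 lines: pow feu jak hzql avn bscs gfl hadg osj pwsj izn whw hal
Hunk 4: at line 9 remove [pwsj,izn,whw] add [ipdq,oty,mkskv] -> 13 lines: pow feu jak hzql avn bscs gfl hadg osj ipdq oty mkskv hal
Hunk 5: at line 5 remove [gfl] add [nhf] -> 13 lines: pow feu jak hzql avn bscs nhf hadg osj ipdq oty mkskv hal
Hunk 6: at line 5 remove [bscs] add [dlw,frkb] -> 14 lines: pow feu jak hzql avn dlw frkb nhf hadg osj ipdq oty mkskv hal
Final line 7: frkb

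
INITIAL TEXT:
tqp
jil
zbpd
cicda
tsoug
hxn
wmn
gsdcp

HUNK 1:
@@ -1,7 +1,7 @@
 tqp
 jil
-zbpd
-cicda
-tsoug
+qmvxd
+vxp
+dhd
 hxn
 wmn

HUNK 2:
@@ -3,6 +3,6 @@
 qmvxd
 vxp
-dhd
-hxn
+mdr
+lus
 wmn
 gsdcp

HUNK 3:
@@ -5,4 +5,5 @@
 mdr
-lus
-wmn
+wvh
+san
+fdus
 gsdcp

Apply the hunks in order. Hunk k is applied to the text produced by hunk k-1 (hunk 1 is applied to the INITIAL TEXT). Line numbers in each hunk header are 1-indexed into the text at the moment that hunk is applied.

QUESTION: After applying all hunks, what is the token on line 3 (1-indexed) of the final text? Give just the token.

Hunk 1: at line 1 remove [zbpd,cicda,tsoug] add [qmvxd,vxp,dhd] -> 8 lines: tqp jil qmvxd vxp dhd hxn wmn gsdcp
Hunk 2: at line 3 remove [dhd,hxn] add [mdr,lus] -> 8 lines: tqp jil qmvxd vxp mdr lus wmn gsdcp
Hunk 3: at line 5 remove [lus,wmn] add [wvh,san,fdus] -> 9 lines: tqp jil qmvxd vxp mdr wvh san fdus gsdcp
Final line 3: qmvxd

Answer: qmvxd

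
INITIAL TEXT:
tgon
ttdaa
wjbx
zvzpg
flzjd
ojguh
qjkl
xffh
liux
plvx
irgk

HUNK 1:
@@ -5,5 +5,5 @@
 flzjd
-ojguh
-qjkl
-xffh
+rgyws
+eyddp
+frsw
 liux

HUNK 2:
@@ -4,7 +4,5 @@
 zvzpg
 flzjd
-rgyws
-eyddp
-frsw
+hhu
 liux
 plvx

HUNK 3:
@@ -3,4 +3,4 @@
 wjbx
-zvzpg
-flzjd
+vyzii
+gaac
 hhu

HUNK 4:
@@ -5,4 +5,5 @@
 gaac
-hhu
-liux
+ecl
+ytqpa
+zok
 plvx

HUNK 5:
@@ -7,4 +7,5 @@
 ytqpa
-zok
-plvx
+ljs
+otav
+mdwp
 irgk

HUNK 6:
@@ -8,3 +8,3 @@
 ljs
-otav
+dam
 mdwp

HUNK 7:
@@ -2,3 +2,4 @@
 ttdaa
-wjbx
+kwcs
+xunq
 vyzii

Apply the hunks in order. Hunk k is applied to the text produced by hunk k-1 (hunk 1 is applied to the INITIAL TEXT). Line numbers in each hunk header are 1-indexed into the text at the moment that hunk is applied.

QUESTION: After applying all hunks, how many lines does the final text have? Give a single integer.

Answer: 12

Derivation:
Hunk 1: at line 5 remove [ojguh,qjkl,xffh] add [rgyws,eyddp,frsw] -> 11 lines: tgon ttdaa wjbx zvzpg flzjd rgyws eyddp frsw liux plvx irgk
Hunk 2: at line 4 remove [rgyws,eyddp,frsw] add [hhu] -> 9 lines: tgon ttdaa wjbx zvzpg flzjd hhu liux plvx irgk
Hunk 3: at line 3 remove [zvzpg,flzjd] add [vyzii,gaac] -> 9 lines: tgon ttdaa wjbx vyzii gaac hhu liux plvx irgk
Hunk 4: at line 5 remove [hhu,liux] add [ecl,ytqpa,zok] -> 10 lines: tgon ttdaa wjbx vyzii gaac ecl ytqpa zok plvx irgk
Hunk 5: at line 7 remove [zok,plvx] add [ljs,otav,mdwp] -> 11 lines: tgon ttdaa wjbx vyzii gaac ecl ytqpa ljs otav mdwp irgk
Hunk 6: at line 8 remove [otav] add [dam] -> 11 lines: tgon ttdaa wjbx vyzii gaac ecl ytqpa ljs dam mdwp irgk
Hunk 7: at line 2 remove [wjbx] add [kwcs,xunq] -> 12 lines: tgon ttdaa kwcs xunq vyzii gaac ecl ytqpa ljs dam mdwp irgk
Final line count: 12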